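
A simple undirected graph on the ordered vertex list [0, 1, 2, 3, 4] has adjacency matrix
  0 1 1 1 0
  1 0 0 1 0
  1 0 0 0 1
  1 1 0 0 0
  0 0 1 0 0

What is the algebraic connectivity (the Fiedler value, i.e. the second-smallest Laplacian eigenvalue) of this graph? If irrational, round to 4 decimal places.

Reading degrees in the order [0, 1, 2, 3, 4] gives [3, 2, 2, 2, 1]; set D = diag(3, 2, 2, 2, 1) and form L = D - A. The sorted Laplacian eigenvalues are [0, 0.5188, 2.3111, 3, 4.1701]; the algebraic connectivity is the second entry, 0.5188. There is one zero in the spectrum, matching the 1 component.

0.5188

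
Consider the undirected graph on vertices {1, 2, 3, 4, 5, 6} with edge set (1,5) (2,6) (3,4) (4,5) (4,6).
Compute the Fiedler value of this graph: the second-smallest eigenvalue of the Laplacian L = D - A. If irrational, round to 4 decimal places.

Reading degrees in the order [1, 2, 3, 4, 5, 6] gives [1, 1, 1, 3, 2, 2]; set D = diag(1, 1, 1, 3, 2, 2) and form L = D - A. Computing the eigenvalues of L and sorting gives [0, 0.3820, 0.6972, 2, 2.6180, 4.3028]. The Fiedler value lambda_2 = 0.3820 is strictly positive, so the graph is connected. The largest eigenvalue, 4.3028, is at most the vertex count 6. The eigenvalues sum to 10, which equals trace(L) = 2|E|.

0.3820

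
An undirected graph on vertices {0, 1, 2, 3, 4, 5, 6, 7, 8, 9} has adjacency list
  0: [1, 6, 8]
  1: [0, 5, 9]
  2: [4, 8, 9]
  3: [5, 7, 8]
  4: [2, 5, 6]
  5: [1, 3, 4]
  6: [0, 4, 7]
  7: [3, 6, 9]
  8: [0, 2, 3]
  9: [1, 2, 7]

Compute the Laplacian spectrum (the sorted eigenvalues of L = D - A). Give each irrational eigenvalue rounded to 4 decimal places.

With the vertex order [0, 1, 2, 3, 4, 5, 6, 7, 8, 9], the degrees are [3, 3, 3, 3, 3, 3, 3, 3, 3, 3], giving D = diag(3, 3, 3, 3, 3, 3, 3, 3, 3, 3) and L = D - A. Diagonalising L (or applying a numerical eigensolver to the 10x10 matrix) gives the spectrum above. The single zero eigenvalue shows the graph is connected. By the matrix-tree theorem the graph has (1/10) * product of the nonzero eigenvalues = 2000 spanning trees.

[0, 2, 2, 2, 2, 2, 5, 5, 5, 5]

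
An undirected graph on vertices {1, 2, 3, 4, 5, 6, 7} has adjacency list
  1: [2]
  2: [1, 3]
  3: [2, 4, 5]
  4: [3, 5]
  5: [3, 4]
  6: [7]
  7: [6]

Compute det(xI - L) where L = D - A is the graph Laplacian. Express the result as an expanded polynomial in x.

x^7 - 12x^6 + 54x^5 - 112x^4 + 103x^3 - 30x^2

Each diagonal entry of L is the vertex degree and each off-diagonal entry is -1 where an edge is present, 0 otherwise; in the order [1, 2, 3, 4, 5, 6, 7] the diagonal is [1, 2, 3, 2, 2, 1, 1]. Computing det(xI - L) by cofactor expansion (or equivalently via sum-over-permutations) gives x^7 - 12x^6 + 54x^5 - 112x^4 + 103x^3 - 30x^2. The coefficient of x^6 equals -trace(L) = -12, matching the sum of degrees. The largest eigenvalue, 4.1701, is at most the vertex count 7.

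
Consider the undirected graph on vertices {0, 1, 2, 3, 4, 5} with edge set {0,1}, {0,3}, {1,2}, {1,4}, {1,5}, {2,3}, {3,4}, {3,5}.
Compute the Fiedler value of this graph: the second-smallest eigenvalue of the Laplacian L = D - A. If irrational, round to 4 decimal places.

With the vertex order [0, 1, 2, 3, 4, 5], the degrees are [2, 4, 2, 4, 2, 2], giving D = diag(2, 4, 2, 4, 2, 2) and L = D - A. The smallest Laplacian eigenvalue is always 0. The next one, lambda_2 = 2, measures how hard the graph is to disconnect: larger values mean better connectivity. The largest eigenvalue, 6, is at most the vertex count 6. By the matrix-tree theorem the graph has (1/6) * product of the nonzero eigenvalues = 32 spanning trees.

2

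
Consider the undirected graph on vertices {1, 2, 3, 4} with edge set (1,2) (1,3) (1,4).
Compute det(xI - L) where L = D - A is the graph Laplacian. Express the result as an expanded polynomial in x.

With the vertex order [1, 2, 3, 4], the degrees are [3, 1, 1, 1], giving D = diag(3, 1, 1, 1) and L = D - A. L has integer entries, so p(x) = det(xI - L) has integer coefficients. Expanding the determinant yields x^4 - 6x^3 + 9x^2 - 4x. The coefficient of x^3 equals -trace(L) = -6, matching the sum of degrees.

x^4 - 6x^3 + 9x^2 - 4x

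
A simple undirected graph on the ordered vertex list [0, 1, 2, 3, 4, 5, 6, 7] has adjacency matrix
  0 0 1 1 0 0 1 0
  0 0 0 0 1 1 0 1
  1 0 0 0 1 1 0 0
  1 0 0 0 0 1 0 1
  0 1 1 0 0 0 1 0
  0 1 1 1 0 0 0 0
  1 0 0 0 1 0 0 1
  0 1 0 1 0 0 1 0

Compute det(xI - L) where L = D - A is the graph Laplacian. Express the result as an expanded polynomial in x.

x^8 - 24x^7 + 240x^6 - 1296x^5 + 4080x^4 - 7488x^3 + 7424x^2 - 3072x

With the vertex order [0, 1, 2, 3, 4, 5, 6, 7], the degrees are [3, 3, 3, 3, 3, 3, 3, 3], giving D = diag(3, 3, 3, 3, 3, 3, 3, 3) and L = D - A. Computing det(xI - L) by cofactor expansion (or equivalently via sum-over-permutations) gives x^8 - 24x^7 + 240x^6 - 1296x^5 + 4080x^4 - 7488x^3 + 7424x^2 - 3072x. The coefficient of x^7 equals -trace(L) = -24, matching the sum of degrees.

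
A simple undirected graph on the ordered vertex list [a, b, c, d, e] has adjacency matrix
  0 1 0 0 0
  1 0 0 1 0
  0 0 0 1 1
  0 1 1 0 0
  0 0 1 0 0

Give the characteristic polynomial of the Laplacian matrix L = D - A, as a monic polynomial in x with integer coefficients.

x^5 - 8x^4 + 21x^3 - 20x^2 + 5x

With the vertex order [a, b, c, d, e], the degrees are [1, 2, 2, 2, 1], giving D = diag(1, 2, 2, 2, 1) and L = D - A. L has integer entries, so p(x) = det(xI - L) has integer coefficients. Expanding the determinant yields x^5 - 8x^4 + 21x^3 - 20x^2 + 5x. Since p(0) = det(-L) = 0, x divides p(x). By the matrix-tree theorem the graph has (1/5) * product of the nonzero eigenvalues = 1 spanning tree. The largest eigenvalue, 3.6180, is at most the vertex count 5.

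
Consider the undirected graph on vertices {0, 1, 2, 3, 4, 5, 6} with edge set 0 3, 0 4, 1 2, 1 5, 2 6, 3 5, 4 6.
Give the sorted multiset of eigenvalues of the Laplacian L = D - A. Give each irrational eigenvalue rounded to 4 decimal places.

With the vertex order [0, 1, 2, 3, 4, 5, 6], the degrees are [2, 2, 2, 2, 2, 2, 2], giving D = diag(2, 2, 2, 2, 2, 2, 2) and L = D - A. The multiplicity of 0 as a Laplacian eigenvalue equals the number of connected components. The eigenvalues sum to 14, which equals trace(L) = 2|E|. There is one zero in the spectrum, matching the 1 component.

[0, 0.7530, 0.7530, 2.4450, 2.4450, 3.8019, 3.8019]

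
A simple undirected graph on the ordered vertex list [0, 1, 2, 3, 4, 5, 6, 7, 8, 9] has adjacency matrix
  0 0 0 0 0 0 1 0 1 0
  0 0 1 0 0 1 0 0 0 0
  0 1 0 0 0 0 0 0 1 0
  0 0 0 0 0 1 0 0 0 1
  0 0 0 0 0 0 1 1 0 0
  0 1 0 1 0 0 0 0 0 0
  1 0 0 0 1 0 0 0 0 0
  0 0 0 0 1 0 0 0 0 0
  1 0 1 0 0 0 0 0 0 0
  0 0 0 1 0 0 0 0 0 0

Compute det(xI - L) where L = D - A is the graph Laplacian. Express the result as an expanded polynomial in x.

Each diagonal entry of L is the vertex degree and each off-diagonal entry is -1 where an edge is present, 0 otherwise; in the order [0, 1, 2, 3, 4, 5, 6, 7, 8, 9] the diagonal is [2, 2, 2, 2, 2, 2, 2, 1, 2, 1]. Computing det(xI - L) by cofactor expansion (or equivalently via sum-over-permutations) gives x^10 - 18x^9 + 136x^8 - 560x^7 + 1365x^6 - 2002x^5 + 1716x^4 - 792x^3 + 165x^2 - 10x. The coefficient of x^9 equals -trace(L) = -18, matching the sum of degrees. The eigenvalues sum to 18, which equals trace(L) = 2|E|.

x^10 - 18x^9 + 136x^8 - 560x^7 + 1365x^6 - 2002x^5 + 1716x^4 - 792x^3 + 165x^2 - 10x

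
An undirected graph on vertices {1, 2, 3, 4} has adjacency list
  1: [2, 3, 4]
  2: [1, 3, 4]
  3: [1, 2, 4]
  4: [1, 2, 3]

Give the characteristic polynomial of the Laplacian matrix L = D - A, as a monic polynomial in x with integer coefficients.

Each diagonal entry of L is the vertex degree and each off-diagonal entry is -1 where an edge is present, 0 otherwise; in the order [1, 2, 3, 4] the diagonal is [3, 3, 3, 3]. The eigenvalues of L are [0, 4, 4, 4]; the characteristic polynomial is the product of (x - lambda_i), which multiplies out to x^4 - 12x^3 + 48x^2 - 64x. Since p(0) = det(-L) = 0, x divides p(x).

x^4 - 12x^3 + 48x^2 - 64x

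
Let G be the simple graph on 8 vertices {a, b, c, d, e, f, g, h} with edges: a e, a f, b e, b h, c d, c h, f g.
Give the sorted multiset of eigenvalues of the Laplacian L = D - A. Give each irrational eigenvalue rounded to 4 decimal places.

[0, 0.1522, 0.5858, 1.2346, 2, 2.7654, 3.4142, 3.8478]

Each diagonal entry of L is the vertex degree and each off-diagonal entry is -1 where an edge is present, 0 otherwise; in the order [a, b, c, d, e, f, g, h] the diagonal is [2, 2, 2, 1, 2, 2, 1, 2]. The multiplicity of 0 as a Laplacian eigenvalue equals the number of connected components. There is one zero in the spectrum, matching the 1 component. The largest eigenvalue, 3.8478, is at most the vertex count 8.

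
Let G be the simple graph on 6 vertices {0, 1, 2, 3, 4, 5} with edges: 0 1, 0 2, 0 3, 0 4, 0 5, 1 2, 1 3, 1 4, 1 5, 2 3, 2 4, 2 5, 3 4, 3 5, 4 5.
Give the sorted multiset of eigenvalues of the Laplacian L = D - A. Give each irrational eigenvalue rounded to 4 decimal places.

[0, 6, 6, 6, 6, 6]

Each diagonal entry of L is the vertex degree and each off-diagonal entry is -1 where an edge is present, 0 otherwise; in the order [0, 1, 2, 3, 4, 5] the diagonal is [5, 5, 5, 5, 5, 5]. L is symmetric positive semidefinite, so every eigenvalue is real and nonnegative. The single zero eigenvalue shows the graph is connected. The largest eigenvalue, 6, is at most the vertex count 6.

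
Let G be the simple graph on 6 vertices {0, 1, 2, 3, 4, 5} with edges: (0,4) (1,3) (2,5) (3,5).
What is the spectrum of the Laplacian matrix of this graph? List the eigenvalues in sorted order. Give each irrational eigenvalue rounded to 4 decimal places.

[0, 0, 0.5858, 2, 2, 3.4142]

With the vertex order [0, 1, 2, 3, 4, 5], the degrees are [1, 1, 1, 2, 1, 2], giving D = diag(1, 1, 1, 2, 1, 2) and L = D - A. The multiplicity of 0 as a Laplacian eigenvalue equals the number of connected components. The 2 zero eigenvalues correspond to the 2 connected components. There are 2 zeros in the spectrum, matching the 2 components. The eigenvalues sum to 8, which equals trace(L) = 2|E|.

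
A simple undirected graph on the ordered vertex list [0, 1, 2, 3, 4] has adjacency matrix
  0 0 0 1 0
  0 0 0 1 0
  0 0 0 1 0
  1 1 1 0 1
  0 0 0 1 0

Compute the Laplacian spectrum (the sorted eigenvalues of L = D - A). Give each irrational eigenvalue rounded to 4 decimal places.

[0, 1, 1, 1, 5]

Reading degrees in the order [0, 1, 2, 3, 4] gives [1, 1, 1, 4, 1]; set D = diag(1, 1, 1, 4, 1) and form L = D - A. Diagonalising L (or applying a numerical eigensolver to the 5x5 matrix) gives the spectrum above. The largest eigenvalue, 5, is at most the vertex count 5.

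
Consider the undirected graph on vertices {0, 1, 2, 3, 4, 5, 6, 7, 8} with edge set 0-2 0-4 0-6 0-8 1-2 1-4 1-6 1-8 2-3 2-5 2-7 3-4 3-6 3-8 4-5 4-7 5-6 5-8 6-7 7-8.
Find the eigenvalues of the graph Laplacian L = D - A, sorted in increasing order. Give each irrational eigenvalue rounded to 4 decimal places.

[0, 4, 4, 4, 4, 5, 5, 5, 9]

Each diagonal entry of L is the vertex degree and each off-diagonal entry is -1 where an edge is present, 0 otherwise; in the order [0, 1, 2, 3, 4, 5, 6, 7, 8] the diagonal is [4, 4, 5, 4, 5, 4, 5, 4, 5]. Diagonalising L (or applying a numerical eigensolver to the 9x9 matrix) gives the spectrum above. The single zero eigenvalue shows the graph is connected. There is one zero in the spectrum, matching the 1 component. The eigenvalues sum to 40, which equals trace(L) = 2|E|.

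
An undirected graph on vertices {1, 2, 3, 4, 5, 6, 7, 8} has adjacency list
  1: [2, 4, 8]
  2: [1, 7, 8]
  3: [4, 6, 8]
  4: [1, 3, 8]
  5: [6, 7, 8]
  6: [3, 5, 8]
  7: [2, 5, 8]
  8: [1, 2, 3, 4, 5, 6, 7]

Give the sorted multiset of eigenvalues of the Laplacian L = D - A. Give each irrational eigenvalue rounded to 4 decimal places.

[0, 1.7530, 1.7530, 3.4450, 3.4450, 4.8019, 4.8019, 8]

Reading degrees in the order [1, 2, 3, 4, 5, 6, 7, 8] gives [3, 3, 3, 3, 3, 3, 3, 7]; set D = diag(3, 3, 3, 3, 3, 3, 3, 7) and form L = D - A. Diagonalising L (or applying a numerical eigensolver to the 8x8 matrix) gives the spectrum above. By the matrix-tree theorem the graph has (1/8) * product of the nonzero eigenvalues = 841 spanning trees.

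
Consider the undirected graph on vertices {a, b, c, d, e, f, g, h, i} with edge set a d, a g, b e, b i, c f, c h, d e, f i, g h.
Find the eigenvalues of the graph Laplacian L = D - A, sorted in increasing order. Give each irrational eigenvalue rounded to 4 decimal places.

[0, 0.4679, 0.4679, 1.6527, 1.6527, 3, 3, 3.8794, 3.8794]

Each diagonal entry of L is the vertex degree and each off-diagonal entry is -1 where an edge is present, 0 otherwise; in the order [a, b, c, d, e, f, g, h, i] the diagonal is [2, 2, 2, 2, 2, 2, 2, 2, 2]. The multiplicity of 0 as a Laplacian eigenvalue equals the number of connected components. The eigenvalues sum to 18, which equals trace(L) = 2|E|.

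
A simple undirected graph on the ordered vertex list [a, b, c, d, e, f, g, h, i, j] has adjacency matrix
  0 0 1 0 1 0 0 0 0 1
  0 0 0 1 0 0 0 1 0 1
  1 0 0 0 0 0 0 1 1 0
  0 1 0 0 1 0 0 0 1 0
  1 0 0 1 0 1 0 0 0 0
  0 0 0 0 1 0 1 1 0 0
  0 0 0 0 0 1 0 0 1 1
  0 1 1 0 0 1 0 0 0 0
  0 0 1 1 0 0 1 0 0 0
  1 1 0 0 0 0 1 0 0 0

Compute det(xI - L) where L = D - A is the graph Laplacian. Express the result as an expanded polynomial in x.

x^10 - 30x^9 + 390x^8 - 2880x^7 + 13305x^6 - 39882x^5 + 77640x^4 - 94800x^3 + 66000x^2 - 20000x

Each diagonal entry of L is the vertex degree and each off-diagonal entry is -1 where an edge is present, 0 otherwise; in the order [a, b, c, d, e, f, g, h, i, j] the diagonal is [3, 3, 3, 3, 3, 3, 3, 3, 3, 3]. L has integer entries, so p(x) = det(xI - L) has integer coefficients. Expanding the determinant yields x^10 - 30x^9 + 390x^8 - 2880x^7 + 13305x^6 - 39882x^5 + 77640x^4 - 94800x^3 + 66000x^2 - 20000x. The coefficient of x^9 equals -trace(L) = -30, matching the sum of degrees.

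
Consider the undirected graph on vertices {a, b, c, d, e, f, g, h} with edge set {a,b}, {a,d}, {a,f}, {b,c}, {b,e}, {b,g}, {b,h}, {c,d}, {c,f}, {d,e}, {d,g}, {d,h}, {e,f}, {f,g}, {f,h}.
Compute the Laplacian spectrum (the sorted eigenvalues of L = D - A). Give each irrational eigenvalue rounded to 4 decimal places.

[0, 3, 3, 3, 3, 5, 5, 8]

Each diagonal entry of L is the vertex degree and each off-diagonal entry is -1 where an edge is present, 0 otherwise; in the order [a, b, c, d, e, f, g, h] the diagonal is [3, 5, 3, 5, 3, 5, 3, 3]. Diagonalising L (or applying a numerical eigensolver to the 8x8 matrix) gives the spectrum above. The single zero eigenvalue shows the graph is connected. There is one zero in the spectrum, matching the 1 component. By the matrix-tree theorem the graph has (1/8) * product of the nonzero eigenvalues = 2025 spanning trees.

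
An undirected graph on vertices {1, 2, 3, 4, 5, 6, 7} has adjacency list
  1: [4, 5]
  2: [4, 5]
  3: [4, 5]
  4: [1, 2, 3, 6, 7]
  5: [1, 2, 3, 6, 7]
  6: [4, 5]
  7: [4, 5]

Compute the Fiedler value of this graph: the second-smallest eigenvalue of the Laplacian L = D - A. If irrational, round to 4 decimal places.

2

Reading degrees in the order [1, 2, 3, 4, 5, 6, 7] gives [2, 2, 2, 5, 5, 2, 2]; set D = diag(2, 2, 2, 5, 5, 2, 2) and form L = D - A. Computing the eigenvalues of L and sorting gives [0, 2, 2, 2, 2, 5, 7]. The Fiedler value lambda_2 = 2 is strictly positive, so the graph is connected. By the matrix-tree theorem the graph has (1/7) * product of the nonzero eigenvalues = 80 spanning trees.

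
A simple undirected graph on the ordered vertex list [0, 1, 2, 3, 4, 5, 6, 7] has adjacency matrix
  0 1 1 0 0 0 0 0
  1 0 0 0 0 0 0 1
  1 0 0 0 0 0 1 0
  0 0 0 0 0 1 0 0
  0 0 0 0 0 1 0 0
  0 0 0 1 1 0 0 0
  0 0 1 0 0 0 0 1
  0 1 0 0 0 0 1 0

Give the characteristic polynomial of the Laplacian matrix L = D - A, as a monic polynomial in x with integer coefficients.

x^8 - 14x^7 + 78x^6 - 220x^5 + 330x^4 - 250x^3 + 75x^2

With the vertex order [0, 1, 2, 3, 4, 5, 6, 7], the degrees are [2, 2, 2, 1, 1, 2, 2, 2], giving D = diag(2, 2, 2, 1, 1, 2, 2, 2) and L = D - A. L has integer entries, so p(x) = det(xI - L) has integer coefficients. Expanding the determinant yields x^8 - 14x^7 + 78x^6 - 220x^5 + 330x^4 - 250x^3 + 75x^2. The coefficient of x^7 equals -trace(L) = -14, matching the sum of degrees. The eigenvalues sum to 14, which equals trace(L) = 2|E|. The largest eigenvalue, 3.6180, is at most the vertex count 8.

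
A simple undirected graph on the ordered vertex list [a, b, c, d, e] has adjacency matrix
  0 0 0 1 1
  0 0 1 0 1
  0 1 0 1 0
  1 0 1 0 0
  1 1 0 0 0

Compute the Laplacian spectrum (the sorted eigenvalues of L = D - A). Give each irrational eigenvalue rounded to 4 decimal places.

[0, 1.3820, 1.3820, 3.6180, 3.6180]

Each diagonal entry of L is the vertex degree and each off-diagonal entry is -1 where an edge is present, 0 otherwise; in the order [a, b, c, d, e] the diagonal is [2, 2, 2, 2, 2]. Since every row of L sums to 0, the all-ones vector is in the kernel and 0 is an eigenvalue. The single zero eigenvalue shows the graph is connected. The largest eigenvalue, 3.6180, is at most the vertex count 5.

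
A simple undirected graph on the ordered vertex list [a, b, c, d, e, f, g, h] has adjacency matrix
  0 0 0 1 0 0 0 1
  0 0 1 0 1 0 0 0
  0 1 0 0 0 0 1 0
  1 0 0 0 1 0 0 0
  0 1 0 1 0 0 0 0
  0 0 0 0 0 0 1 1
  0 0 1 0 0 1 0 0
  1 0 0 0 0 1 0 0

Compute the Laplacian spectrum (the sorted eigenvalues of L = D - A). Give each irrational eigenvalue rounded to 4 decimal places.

[0, 0.5858, 0.5858, 2, 2, 3.4142, 3.4142, 4]

With the vertex order [a, b, c, d, e, f, g, h], the degrees are [2, 2, 2, 2, 2, 2, 2, 2], giving D = diag(2, 2, 2, 2, 2, 2, 2, 2) and L = D - A. L is symmetric positive semidefinite, so every eigenvalue is real and nonnegative. The single zero eigenvalue shows the graph is connected. The eigenvalues sum to 16, which equals trace(L) = 2|E|.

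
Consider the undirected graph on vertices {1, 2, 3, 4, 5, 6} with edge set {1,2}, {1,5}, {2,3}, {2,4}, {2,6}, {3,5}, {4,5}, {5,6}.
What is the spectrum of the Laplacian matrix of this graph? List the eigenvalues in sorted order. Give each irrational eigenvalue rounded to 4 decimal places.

[0, 2, 2, 2, 4, 6]

Reading degrees in the order [1, 2, 3, 4, 5, 6] gives [2, 4, 2, 2, 4, 2]; set D = diag(2, 4, 2, 2, 4, 2) and form L = D - A. L is symmetric positive semidefinite, so every eigenvalue is real and nonnegative.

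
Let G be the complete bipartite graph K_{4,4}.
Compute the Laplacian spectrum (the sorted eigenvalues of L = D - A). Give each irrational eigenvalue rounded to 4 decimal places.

The graph has 8 vertices and degree multiset [4, 4, 4, 4, 4, 4, 4, 4]; D is the diagonal matrix of degrees and L = D - A. Since every row of L sums to 0, the all-ones vector is in the kernel and 0 is an eigenvalue. By the matrix-tree theorem the graph has (1/8) * product of the nonzero eigenvalues = 4096 spanning trees.

[0, 4, 4, 4, 4, 4, 4, 8]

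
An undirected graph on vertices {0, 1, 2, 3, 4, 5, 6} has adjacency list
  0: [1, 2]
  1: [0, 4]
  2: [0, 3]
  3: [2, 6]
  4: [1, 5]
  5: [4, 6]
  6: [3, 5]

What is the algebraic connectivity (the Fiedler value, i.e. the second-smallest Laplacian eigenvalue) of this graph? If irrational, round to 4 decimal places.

0.7530

With the vertex order [0, 1, 2, 3, 4, 5, 6], the degrees are [2, 2, 2, 2, 2, 2, 2], giving D = diag(2, 2, 2, 2, 2, 2, 2) and L = D - A. Computing the eigenvalues of L and sorting gives [0, 0.7530, 0.7530, 2.4450, 2.4450, 3.8019, 3.8019]. The Fiedler value lambda_2 = 0.7530 is strictly positive, so the graph is connected. There is one zero in the spectrum, matching the 1 component.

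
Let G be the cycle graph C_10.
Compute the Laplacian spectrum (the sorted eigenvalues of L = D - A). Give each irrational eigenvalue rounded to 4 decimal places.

The graph has 10 vertices and degree multiset [2, 2, 2, 2, 2, 2, 2, 2, 2, 2]; D is the diagonal matrix of degrees and L = D - A. L is symmetric positive semidefinite, so every eigenvalue is real and nonnegative. There is one zero in the spectrum, matching the 1 component.

[0, 0.3820, 0.3820, 1.3820, 1.3820, 2.6180, 2.6180, 3.6180, 3.6180, 4]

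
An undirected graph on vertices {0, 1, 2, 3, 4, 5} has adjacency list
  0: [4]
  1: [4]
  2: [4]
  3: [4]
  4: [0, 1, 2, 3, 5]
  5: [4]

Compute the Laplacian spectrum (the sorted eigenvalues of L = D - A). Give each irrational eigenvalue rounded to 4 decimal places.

[0, 1, 1, 1, 1, 6]

Each diagonal entry of L is the vertex degree and each off-diagonal entry is -1 where an edge is present, 0 otherwise; in the order [0, 1, 2, 3, 4, 5] the diagonal is [1, 1, 1, 1, 5, 1]. L is symmetric positive semidefinite, so every eigenvalue is real and nonnegative.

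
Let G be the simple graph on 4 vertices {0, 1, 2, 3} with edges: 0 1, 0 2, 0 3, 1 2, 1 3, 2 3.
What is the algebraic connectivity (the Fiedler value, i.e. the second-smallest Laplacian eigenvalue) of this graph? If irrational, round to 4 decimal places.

Each diagonal entry of L is the vertex degree and each off-diagonal entry is -1 where an edge is present, 0 otherwise; in the order [0, 1, 2, 3] the diagonal is [3, 3, 3, 3]. Computing the eigenvalues of L and sorting gives [0, 4, 4, 4]. The Fiedler value lambda_2 = 4 is strictly positive, so the graph is connected. By the matrix-tree theorem the graph has (1/4) * product of the nonzero eigenvalues = 16 spanning trees.

4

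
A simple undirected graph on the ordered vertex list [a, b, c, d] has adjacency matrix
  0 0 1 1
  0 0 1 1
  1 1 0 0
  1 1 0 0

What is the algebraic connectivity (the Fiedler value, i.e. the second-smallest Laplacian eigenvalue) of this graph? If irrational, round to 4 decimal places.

Reading degrees in the order [a, b, c, d] gives [2, 2, 2, 2]; set D = diag(2, 2, 2, 2) and form L = D - A. Computing the eigenvalues of L and sorting gives [0, 2, 2, 4]. The Fiedler value lambda_2 = 2 is strictly positive, so the graph is connected.

2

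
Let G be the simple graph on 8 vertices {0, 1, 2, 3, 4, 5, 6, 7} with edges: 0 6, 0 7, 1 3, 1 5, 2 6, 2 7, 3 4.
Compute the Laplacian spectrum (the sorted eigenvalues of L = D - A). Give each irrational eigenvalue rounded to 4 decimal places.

With the vertex order [0, 1, 2, 3, 4, 5, 6, 7], the degrees are [2, 2, 2, 2, 1, 1, 2, 2], giving D = diag(2, 2, 2, 2, 1, 1, 2, 2) and L = D - A. Diagonalising L (or applying a numerical eigensolver to the 8x8 matrix) gives the spectrum above. The 2 zero eigenvalues correspond to the 2 connected components. The eigenvalues sum to 14, which equals trace(L) = 2|E|.

[0, 0, 0.5858, 2, 2, 2, 3.4142, 4]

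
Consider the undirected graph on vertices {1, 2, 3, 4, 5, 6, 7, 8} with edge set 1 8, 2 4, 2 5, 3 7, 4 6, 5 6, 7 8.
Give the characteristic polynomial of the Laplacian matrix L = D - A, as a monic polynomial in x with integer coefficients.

With the vertex order [1, 2, 3, 4, 5, 6, 7, 8], the degrees are [1, 2, 1, 2, 2, 2, 2, 2], giving D = diag(1, 2, 1, 2, 2, 2, 2, 2) and L = D - A. Computing det(xI - L) by cofactor expansion (or equivalently via sum-over-permutations) gives x^8 - 14x^7 + 78x^6 - 220x^5 + 328x^4 - 240x^3 + 64x^2. The constant term is 0 because L is singular (the all-ones vector lies in its kernel). The eigenvalues sum to 14, which equals trace(L) = 2|E|.

x^8 - 14x^7 + 78x^6 - 220x^5 + 328x^4 - 240x^3 + 64x^2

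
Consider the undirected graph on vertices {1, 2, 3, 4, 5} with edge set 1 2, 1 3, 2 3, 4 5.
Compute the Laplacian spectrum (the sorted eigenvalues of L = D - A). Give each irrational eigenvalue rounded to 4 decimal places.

Each diagonal entry of L is the vertex degree and each off-diagonal entry is -1 where an edge is present, 0 otherwise; in the order [1, 2, 3, 4, 5] the diagonal is [2, 2, 2, 1, 1]. Since every row of L sums to 0, the all-ones vector is in the kernel and 0 is an eigenvalue. The 2 zero eigenvalues correspond to the 2 connected components. There are 2 zeros in the spectrum, matching the 2 components.

[0, 0, 2, 3, 3]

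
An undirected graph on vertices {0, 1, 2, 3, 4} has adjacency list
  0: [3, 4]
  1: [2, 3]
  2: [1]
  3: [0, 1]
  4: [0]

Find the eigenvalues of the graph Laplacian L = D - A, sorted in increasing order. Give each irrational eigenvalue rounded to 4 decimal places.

Reading degrees in the order [0, 1, 2, 3, 4] gives [2, 2, 1, 2, 1]; set D = diag(2, 2, 1, 2, 1) and form L = D - A. L is symmetric positive semidefinite, so every eigenvalue is real and nonnegative. The single zero eigenvalue shows the graph is connected.

[0, 0.3820, 1.3820, 2.6180, 3.6180]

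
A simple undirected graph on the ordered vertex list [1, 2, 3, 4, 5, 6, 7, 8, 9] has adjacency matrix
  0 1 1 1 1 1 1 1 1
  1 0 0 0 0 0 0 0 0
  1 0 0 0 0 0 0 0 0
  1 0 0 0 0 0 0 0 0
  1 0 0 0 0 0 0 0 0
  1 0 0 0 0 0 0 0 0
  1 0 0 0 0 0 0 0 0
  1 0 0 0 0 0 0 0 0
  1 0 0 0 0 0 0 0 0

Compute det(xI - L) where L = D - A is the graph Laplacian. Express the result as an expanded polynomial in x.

x^9 - 16x^8 + 84x^7 - 224x^6 + 350x^5 - 336x^4 + 196x^3 - 64x^2 + 9x

Each diagonal entry of L is the vertex degree and each off-diagonal entry is -1 where an edge is present, 0 otherwise; in the order [1, 2, 3, 4, 5, 6, 7, 8, 9] the diagonal is [8, 1, 1, 1, 1, 1, 1, 1, 1]. Computing det(xI - L) by cofactor expansion (or equivalently via sum-over-permutations) gives x^9 - 16x^8 + 84x^7 - 224x^6 + 350x^5 - 336x^4 + 196x^3 - 64x^2 + 9x. The constant term is 0 because L is singular (the all-ones vector lies in its kernel). The eigenvalues sum to 16, which equals trace(L) = 2|E|.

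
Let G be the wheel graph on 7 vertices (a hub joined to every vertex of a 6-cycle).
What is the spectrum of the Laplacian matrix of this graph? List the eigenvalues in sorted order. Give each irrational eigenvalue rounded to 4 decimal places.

The graph has 7 vertices and degree multiset [6, 3, 3, 3, 3, 3, 3]; D is the diagonal matrix of degrees and L = D - A. Diagonalising L (or applying a numerical eigensolver to the 7x7 matrix) gives the spectrum above. The eigenvalues sum to 24, which equals trace(L) = 2|E|. The largest eigenvalue, 7, is at most the vertex count 7.

[0, 2, 2, 4, 4, 5, 7]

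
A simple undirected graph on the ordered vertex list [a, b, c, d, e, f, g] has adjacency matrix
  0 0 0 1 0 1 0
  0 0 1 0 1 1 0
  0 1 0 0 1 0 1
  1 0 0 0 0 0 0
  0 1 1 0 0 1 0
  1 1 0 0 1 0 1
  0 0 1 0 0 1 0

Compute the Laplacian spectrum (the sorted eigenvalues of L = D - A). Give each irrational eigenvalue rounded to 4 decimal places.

[0, 0.4424, 2, 2.3228, 3.6772, 4, 5.5576]

Each diagonal entry of L is the vertex degree and each off-diagonal entry is -1 where an edge is present, 0 otherwise; in the order [a, b, c, d, e, f, g] the diagonal is [2, 3, 3, 1, 3, 4, 2]. L is symmetric positive semidefinite, so every eigenvalue is real and nonnegative. The single zero eigenvalue shows the graph is connected. The eigenvalues sum to 18, which equals trace(L) = 2|E|.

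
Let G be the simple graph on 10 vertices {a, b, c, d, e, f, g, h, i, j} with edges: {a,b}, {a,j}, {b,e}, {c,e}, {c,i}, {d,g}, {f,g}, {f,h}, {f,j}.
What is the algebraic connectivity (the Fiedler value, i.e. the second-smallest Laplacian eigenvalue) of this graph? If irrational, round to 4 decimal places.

0.1100

Each diagonal entry of L is the vertex degree and each off-diagonal entry is -1 where an edge is present, 0 otherwise; in the order [a, b, c, d, e, f, g, h, i, j] the diagonal is [2, 2, 2, 1, 2, 3, 2, 1, 1, 2]. Computing the eigenvalues of L and sorting gives [0, 0.1100, 0.4616, 0.6697, 1.2415, 2, 2.4010, 3.0579, 3.7120, 4.3463]. The Fiedler value lambda_2 = 0.1100 is strictly positive, so the graph is connected. The largest eigenvalue, 4.3463, is at most the vertex count 10. There is one zero in the spectrum, matching the 1 component.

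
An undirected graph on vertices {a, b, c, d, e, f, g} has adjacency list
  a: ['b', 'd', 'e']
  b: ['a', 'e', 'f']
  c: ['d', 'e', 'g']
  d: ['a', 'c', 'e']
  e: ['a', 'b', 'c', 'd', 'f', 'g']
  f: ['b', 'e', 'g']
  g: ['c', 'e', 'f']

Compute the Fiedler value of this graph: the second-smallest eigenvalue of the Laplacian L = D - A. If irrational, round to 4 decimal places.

2

Reading degrees in the order [a, b, c, d, e, f, g] gives [3, 3, 3, 3, 6, 3, 3]; set D = diag(3, 3, 3, 3, 6, 3, 3) and form L = D - A. Computing the eigenvalues of L and sorting gives [0, 2, 2, 4, 4, 5, 7]. The Fiedler value lambda_2 = 2 is strictly positive, so the graph is connected. The largest eigenvalue, 7, is at most the vertex count 7. By the matrix-tree theorem the graph has (1/7) * product of the nonzero eigenvalues = 320 spanning trees.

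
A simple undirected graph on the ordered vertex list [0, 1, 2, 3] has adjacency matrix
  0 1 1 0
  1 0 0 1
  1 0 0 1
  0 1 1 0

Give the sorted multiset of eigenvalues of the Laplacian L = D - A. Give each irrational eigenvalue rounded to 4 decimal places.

[0, 2, 2, 4]

With the vertex order [0, 1, 2, 3], the degrees are [2, 2, 2, 2], giving D = diag(2, 2, 2, 2) and L = D - A. Diagonalising L (or applying a numerical eigensolver to the 4x4 matrix) gives the spectrum above. By the matrix-tree theorem the graph has (1/4) * product of the nonzero eigenvalues = 4 spanning trees.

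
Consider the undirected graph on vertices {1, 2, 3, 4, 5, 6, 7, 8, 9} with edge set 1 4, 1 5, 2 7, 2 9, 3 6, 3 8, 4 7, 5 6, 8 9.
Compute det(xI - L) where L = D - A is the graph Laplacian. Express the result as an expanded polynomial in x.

x^9 - 18x^8 + 135x^7 - 546x^6 + 1287x^5 - 1782x^4 + 1386x^3 - 540x^2 + 81x

Reading degrees in the order [1, 2, 3, 4, 5, 6, 7, 8, 9] gives [2, 2, 2, 2, 2, 2, 2, 2, 2]; set D = diag(2, 2, 2, 2, 2, 2, 2, 2, 2) and form L = D - A. L has integer entries, so p(x) = det(xI - L) has integer coefficients. Expanding the determinant yields x^9 - 18x^8 + 135x^7 - 546x^6 + 1287x^5 - 1782x^4 + 1386x^3 - 540x^2 + 81x. The coefficient of x^8 equals -trace(L) = -18, matching the sum of degrees. By the matrix-tree theorem the graph has (1/9) * product of the nonzero eigenvalues = 9 spanning trees. The eigenvalues sum to 18, which equals trace(L) = 2|E|.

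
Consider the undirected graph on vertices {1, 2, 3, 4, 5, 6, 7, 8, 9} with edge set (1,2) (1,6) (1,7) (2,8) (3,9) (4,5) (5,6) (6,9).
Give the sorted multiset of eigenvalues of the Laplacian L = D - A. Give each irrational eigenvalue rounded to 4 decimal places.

[0, 0.2311, 0.3820, 0.6416, 1.6129, 2.2591, 2.6180, 3.5132, 4.7421]

Reading degrees in the order [1, 2, 3, 4, 5, 6, 7, 8, 9] gives [3, 2, 1, 1, 2, 3, 1, 1, 2]; set D = diag(3, 2, 1, 1, 2, 3, 1, 1, 2) and form L = D - A. Diagonalising L (or applying a numerical eigensolver to the 9x9 matrix) gives the spectrum above. The single zero eigenvalue shows the graph is connected. The eigenvalues sum to 16, which equals trace(L) = 2|E|.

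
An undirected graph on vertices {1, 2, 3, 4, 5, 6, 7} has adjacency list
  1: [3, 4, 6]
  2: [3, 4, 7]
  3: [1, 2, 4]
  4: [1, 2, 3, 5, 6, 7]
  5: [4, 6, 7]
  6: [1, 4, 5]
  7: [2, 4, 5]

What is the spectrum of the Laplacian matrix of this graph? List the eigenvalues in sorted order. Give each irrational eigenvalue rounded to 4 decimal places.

[0, 2, 2, 4, 4, 5, 7]

Each diagonal entry of L is the vertex degree and each off-diagonal entry is -1 where an edge is present, 0 otherwise; in the order [1, 2, 3, 4, 5, 6, 7] the diagonal is [3, 3, 3, 6, 3, 3, 3]. Diagonalising L (or applying a numerical eigensolver to the 7x7 matrix) gives the spectrum above. The eigenvalues sum to 24, which equals trace(L) = 2|E|. The largest eigenvalue, 7, is at most the vertex count 7.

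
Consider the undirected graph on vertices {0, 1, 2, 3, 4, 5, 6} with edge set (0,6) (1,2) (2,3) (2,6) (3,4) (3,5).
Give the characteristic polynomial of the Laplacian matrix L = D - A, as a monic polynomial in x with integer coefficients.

x^7 - 12x^6 + 53x^5 - 108x^4 + 105x^3 - 46x^2 + 7x

Reading degrees in the order [0, 1, 2, 3, 4, 5, 6] gives [1, 1, 3, 3, 1, 1, 2]; set D = diag(1, 1, 3, 3, 1, 1, 2) and form L = D - A. Computing det(xI - L) by cofactor expansion (or equivalently via sum-over-permutations) gives x^7 - 12x^6 + 53x^5 - 108x^4 + 105x^3 - 46x^2 + 7x. The constant term is 0 because L is singular (the all-ones vector lies in its kernel).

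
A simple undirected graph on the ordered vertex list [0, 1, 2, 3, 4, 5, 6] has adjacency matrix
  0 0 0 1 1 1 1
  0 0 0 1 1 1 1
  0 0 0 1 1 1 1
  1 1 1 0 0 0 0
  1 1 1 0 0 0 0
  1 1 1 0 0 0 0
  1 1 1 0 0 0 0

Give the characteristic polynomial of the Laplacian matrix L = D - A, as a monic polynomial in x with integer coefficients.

x^7 - 24x^6 + 234x^5 - 1192x^4 + 3357x^3 - 4968x^2 + 3024x

Reading degrees in the order [0, 1, 2, 3, 4, 5, 6] gives [4, 4, 4, 3, 3, 3, 3]; set D = diag(4, 4, 4, 3, 3, 3, 3) and form L = D - A. The eigenvalues of L are [0, 3, 3, 3, 4, 4, 7]; the characteristic polynomial is the product of (x - lambda_i), which multiplies out to x^7 - 24x^6 + 234x^5 - 1192x^4 + 3357x^3 - 4968x^2 + 3024x. The constant term is 0 because L is singular (the all-ones vector lies in its kernel). By the matrix-tree theorem the graph has (1/7) * product of the nonzero eigenvalues = 432 spanning trees. There is one zero in the spectrum, matching the 1 component.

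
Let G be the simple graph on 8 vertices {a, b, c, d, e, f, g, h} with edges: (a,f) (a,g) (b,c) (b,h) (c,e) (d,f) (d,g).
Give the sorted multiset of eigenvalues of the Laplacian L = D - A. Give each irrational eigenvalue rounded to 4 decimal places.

Reading degrees in the order [a, b, c, d, e, f, g, h] gives [2, 2, 2, 2, 1, 2, 2, 1]; set D = diag(2, 2, 2, 2, 1, 2, 2, 1) and form L = D - A. Diagonalising L (or applying a numerical eigensolver to the 8x8 matrix) gives the spectrum above. The 2 zero eigenvalues correspond to the 2 connected components. The eigenvalues sum to 14, which equals trace(L) = 2|E|. There are 2 zeros in the spectrum, matching the 2 components.

[0, 0, 0.5858, 2, 2, 2, 3.4142, 4]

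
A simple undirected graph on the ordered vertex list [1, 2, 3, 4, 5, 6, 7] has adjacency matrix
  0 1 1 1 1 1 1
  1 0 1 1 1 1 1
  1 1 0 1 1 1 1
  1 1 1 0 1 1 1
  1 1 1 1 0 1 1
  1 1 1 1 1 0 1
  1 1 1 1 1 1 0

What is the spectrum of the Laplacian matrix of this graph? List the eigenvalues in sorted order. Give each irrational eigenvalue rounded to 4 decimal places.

Each diagonal entry of L is the vertex degree and each off-diagonal entry is -1 where an edge is present, 0 otherwise; in the order [1, 2, 3, 4, 5, 6, 7] the diagonal is [6, 6, 6, 6, 6, 6, 6]. Diagonalising L (or applying a numerical eigensolver to the 7x7 matrix) gives the spectrum above. The largest eigenvalue, 7, is at most the vertex count 7.

[0, 7, 7, 7, 7, 7, 7]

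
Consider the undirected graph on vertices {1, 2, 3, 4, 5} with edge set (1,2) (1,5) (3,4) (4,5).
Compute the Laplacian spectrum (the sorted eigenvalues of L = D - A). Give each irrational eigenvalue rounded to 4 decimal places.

Each diagonal entry of L is the vertex degree and each off-diagonal entry is -1 where an edge is present, 0 otherwise; in the order [1, 2, 3, 4, 5] the diagonal is [2, 1, 1, 2, 2]. Diagonalising L (or applying a numerical eigensolver to the 5x5 matrix) gives the spectrum above. The single zero eigenvalue shows the graph is connected. There is one zero in the spectrum, matching the 1 component.

[0, 0.3820, 1.3820, 2.6180, 3.6180]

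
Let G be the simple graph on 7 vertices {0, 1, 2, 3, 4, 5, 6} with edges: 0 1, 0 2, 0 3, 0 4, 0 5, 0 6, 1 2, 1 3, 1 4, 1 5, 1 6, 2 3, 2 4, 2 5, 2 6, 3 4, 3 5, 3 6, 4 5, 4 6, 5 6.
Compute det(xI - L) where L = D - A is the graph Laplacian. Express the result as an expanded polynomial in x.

With the vertex order [0, 1, 2, 3, 4, 5, 6], the degrees are [6, 6, 6, 6, 6, 6, 6], giving D = diag(6, 6, 6, 6, 6, 6, 6) and L = D - A. L has integer entries, so p(x) = det(xI - L) has integer coefficients. Expanding the determinant yields x^7 - 42x^6 + 735x^5 - 6860x^4 + 36015x^3 - 100842x^2 + 117649x. The coefficient of x^6 equals -trace(L) = -42, matching the sum of degrees. The eigenvalues sum to 42, which equals trace(L) = 2|E|.

x^7 - 42x^6 + 735x^5 - 6860x^4 + 36015x^3 - 100842x^2 + 117649x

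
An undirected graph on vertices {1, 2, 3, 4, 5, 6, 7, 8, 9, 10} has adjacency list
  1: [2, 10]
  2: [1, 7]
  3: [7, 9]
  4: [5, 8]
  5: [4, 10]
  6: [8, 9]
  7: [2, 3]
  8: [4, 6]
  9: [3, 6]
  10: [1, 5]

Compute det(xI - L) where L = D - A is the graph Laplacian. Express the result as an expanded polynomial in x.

Reading degrees in the order [1, 2, 3, 4, 5, 6, 7, 8, 9, 10] gives [2, 2, 2, 2, 2, 2, 2, 2, 2, 2]; set D = diag(2, 2, 2, 2, 2, 2, 2, 2, 2, 2) and form L = D - A. L has integer entries, so p(x) = det(xI - L) has integer coefficients. Expanding the determinant yields x^10 - 20x^9 + 170x^8 - 800x^7 + 2275x^6 - 4004x^5 + 4290x^4 - 2640x^3 + 825x^2 - 100x. The constant term is 0 because L is singular (the all-ones vector lies in its kernel). The largest eigenvalue, 4, is at most the vertex count 10. By the matrix-tree theorem the graph has (1/10) * product of the nonzero eigenvalues = 10 spanning trees.

x^10 - 20x^9 + 170x^8 - 800x^7 + 2275x^6 - 4004x^5 + 4290x^4 - 2640x^3 + 825x^2 - 100x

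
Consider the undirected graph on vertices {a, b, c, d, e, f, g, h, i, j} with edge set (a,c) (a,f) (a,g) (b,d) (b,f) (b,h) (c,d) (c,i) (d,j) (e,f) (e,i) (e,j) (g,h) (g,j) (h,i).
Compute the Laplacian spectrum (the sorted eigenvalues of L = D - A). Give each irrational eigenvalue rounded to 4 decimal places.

[0, 2, 2, 2, 2, 2, 5, 5, 5, 5]

Reading degrees in the order [a, b, c, d, e, f, g, h, i, j] gives [3, 3, 3, 3, 3, 3, 3, 3, 3, 3]; set D = diag(3, 3, 3, 3, 3, 3, 3, 3, 3, 3) and form L = D - A. The multiplicity of 0 as a Laplacian eigenvalue equals the number of connected components. By the matrix-tree theorem the graph has (1/10) * product of the nonzero eigenvalues = 2000 spanning trees.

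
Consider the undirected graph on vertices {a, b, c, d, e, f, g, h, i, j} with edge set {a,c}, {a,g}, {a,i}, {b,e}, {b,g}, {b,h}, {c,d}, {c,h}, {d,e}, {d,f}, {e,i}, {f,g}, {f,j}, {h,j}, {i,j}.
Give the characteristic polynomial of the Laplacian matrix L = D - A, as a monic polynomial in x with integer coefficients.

x^10 - 30x^9 + 390x^8 - 2880x^7 + 13305x^6 - 39882x^5 + 77640x^4 - 94800x^3 + 66000x^2 - 20000x

Reading degrees in the order [a, b, c, d, e, f, g, h, i, j] gives [3, 3, 3, 3, 3, 3, 3, 3, 3, 3]; set D = diag(3, 3, 3, 3, 3, 3, 3, 3, 3, 3) and form L = D - A. The eigenvalues of L are [0, 2, 2, 2, 2, 2, 5, 5, 5, 5]; the characteristic polynomial is the product of (x - lambda_i), which multiplies out to x^10 - 30x^9 + 390x^8 - 2880x^7 + 13305x^6 - 39882x^5 + 77640x^4 - 94800x^3 + 66000x^2 - 20000x. Since p(0) = det(-L) = 0, x divides p(x). The largest eigenvalue, 5, is at most the vertex count 10. The eigenvalues sum to 30, which equals trace(L) = 2|E|.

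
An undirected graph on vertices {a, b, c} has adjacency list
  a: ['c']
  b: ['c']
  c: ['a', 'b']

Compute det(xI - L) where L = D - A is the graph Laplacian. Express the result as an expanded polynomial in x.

With the vertex order [a, b, c], the degrees are [1, 1, 2], giving D = diag(1, 1, 2) and L = D - A. The eigenvalues of L are [0, 1, 3]; the characteristic polynomial is the product of (x - lambda_i), which multiplies out to x^3 - 4x^2 + 3x. The constant term is 0 because L is singular (the all-ones vector lies in its kernel). The largest eigenvalue, 3, is at most the vertex count 3.

x^3 - 4x^2 + 3x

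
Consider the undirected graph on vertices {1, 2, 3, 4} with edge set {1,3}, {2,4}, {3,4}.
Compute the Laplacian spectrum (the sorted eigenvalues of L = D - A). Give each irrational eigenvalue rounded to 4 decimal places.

With the vertex order [1, 2, 3, 4], the degrees are [1, 1, 2, 2], giving D = diag(1, 1, 2, 2) and L = D - A. Since every row of L sums to 0, the all-ones vector is in the kernel and 0 is an eigenvalue.

[0, 0.5858, 2, 3.4142]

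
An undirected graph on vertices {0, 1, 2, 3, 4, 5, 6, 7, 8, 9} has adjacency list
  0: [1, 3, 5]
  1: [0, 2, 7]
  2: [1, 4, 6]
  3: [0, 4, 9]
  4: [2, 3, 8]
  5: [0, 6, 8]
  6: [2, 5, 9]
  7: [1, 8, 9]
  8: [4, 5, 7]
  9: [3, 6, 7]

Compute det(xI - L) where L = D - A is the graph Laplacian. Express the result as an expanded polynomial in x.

x^10 - 30x^9 + 390x^8 - 2880x^7 + 13305x^6 - 39882x^5 + 77640x^4 - 94800x^3 + 66000x^2 - 20000x

With the vertex order [0, 1, 2, 3, 4, 5, 6, 7, 8, 9], the degrees are [3, 3, 3, 3, 3, 3, 3, 3, 3, 3], giving D = diag(3, 3, 3, 3, 3, 3, 3, 3, 3, 3) and L = D - A. The eigenvalues of L are [0, 2, 2, 2, 2, 2, 5, 5, 5, 5]; the characteristic polynomial is the product of (x - lambda_i), which multiplies out to x^10 - 30x^9 + 390x^8 - 2880x^7 + 13305x^6 - 39882x^5 + 77640x^4 - 94800x^3 + 66000x^2 - 20000x. Since p(0) = det(-L) = 0, x divides p(x). By the matrix-tree theorem the graph has (1/10) * product of the nonzero eigenvalues = 2000 spanning trees. There is one zero in the spectrum, matching the 1 component.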